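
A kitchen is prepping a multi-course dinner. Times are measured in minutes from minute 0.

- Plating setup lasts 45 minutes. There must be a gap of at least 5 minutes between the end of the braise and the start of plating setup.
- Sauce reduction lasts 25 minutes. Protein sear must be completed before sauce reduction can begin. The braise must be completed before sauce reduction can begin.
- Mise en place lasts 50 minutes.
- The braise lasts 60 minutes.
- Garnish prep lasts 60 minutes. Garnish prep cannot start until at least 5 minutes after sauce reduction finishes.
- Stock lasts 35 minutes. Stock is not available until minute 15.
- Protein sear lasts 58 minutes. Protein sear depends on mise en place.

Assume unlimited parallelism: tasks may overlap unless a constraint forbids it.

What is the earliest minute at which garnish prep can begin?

138

The braise can start immediately at minute 0; it finishes at minute 60.
Mise en place can start immediately at minute 0; it finishes at minute 50.
Protein sear waits on mise en place (finishes minute 50), so it starts at minute 50 and finishes at 50 + 58 = minute 108.
For sauce reduction: protein sear (finishes minute 108); the braise (finishes minute 60). Taking the maximum gives a start of minute 108, and it finishes at 108 + 25 = minute 133.
Garnish prep waits on sauce reduction (finishes minute 133, plus 5-minute gap → minute 138), so the earliest it can start is minute 138.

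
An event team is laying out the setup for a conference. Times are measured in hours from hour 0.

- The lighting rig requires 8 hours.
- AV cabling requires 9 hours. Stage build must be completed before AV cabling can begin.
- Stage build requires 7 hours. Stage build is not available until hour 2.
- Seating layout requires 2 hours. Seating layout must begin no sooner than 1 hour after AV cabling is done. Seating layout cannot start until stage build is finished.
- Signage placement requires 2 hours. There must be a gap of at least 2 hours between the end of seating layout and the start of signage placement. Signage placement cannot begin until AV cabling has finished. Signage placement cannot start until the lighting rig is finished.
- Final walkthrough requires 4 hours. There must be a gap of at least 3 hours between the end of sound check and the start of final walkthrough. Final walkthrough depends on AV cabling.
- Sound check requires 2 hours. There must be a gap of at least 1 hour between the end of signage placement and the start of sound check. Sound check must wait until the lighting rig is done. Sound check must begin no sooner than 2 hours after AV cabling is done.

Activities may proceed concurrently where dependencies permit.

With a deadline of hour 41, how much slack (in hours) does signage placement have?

6

The lighting rig has no prerequisites, so it starts at hour 0 and finishes at hour 8.
Stage build waits on its own release at hour 2, so it starts at hour 2 and finishes at 2 + 7 = hour 9.
After stage build (finishes hour 9), AV cabling can start at hour 9 and finishes at hour 18.
Seating layout cannot start until AV cabling (finishes hour 18, plus 1-hour gap → hour 19); stage build (finishes hour 9). The controlling bound is hour 19, so seating layout finishes at 19 + 2 = hour 21.
For signage placement: seating layout (finishes hour 21, plus 2-hour gap → hour 23); AV cabling (finishes hour 18); the lighting rig (finishes hour 8). Taking the maximum gives a start of hour 23, and it finishes at 23 + 2 = hour 25.

Working backward from the deadline:
Nothing follows final walkthrough; the deadline of hour 41 is its only limit. It must start by 41 − 4 = hour 37.
Sound check feeds into final walkthrough (must start by hour 37, minus 3-hour gap → hour 34); so sound check must finish by hour 34 and therefore start by hour 32.
Signage placement feeds into sound check (must start by hour 32, minus 1-hour gap → hour 31); so signage placement must finish by hour 31 and therefore start by hour 29.
So signage placement can start as early as hour 23 and as late as hour 29, giving 29 − 23 = 6 hours of slack.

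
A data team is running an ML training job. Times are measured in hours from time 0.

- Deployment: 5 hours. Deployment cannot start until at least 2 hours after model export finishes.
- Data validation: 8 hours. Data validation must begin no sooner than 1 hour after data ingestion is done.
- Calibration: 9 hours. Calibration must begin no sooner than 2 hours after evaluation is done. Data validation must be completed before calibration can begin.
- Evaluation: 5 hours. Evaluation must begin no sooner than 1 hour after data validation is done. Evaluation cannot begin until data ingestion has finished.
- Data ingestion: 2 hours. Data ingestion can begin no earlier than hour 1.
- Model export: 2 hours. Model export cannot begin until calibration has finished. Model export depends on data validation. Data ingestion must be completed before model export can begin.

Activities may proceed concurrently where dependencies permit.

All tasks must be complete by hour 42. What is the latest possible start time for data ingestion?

Deployment must finish by hour 42; it takes 5 hours, so it must start by 42 − 5 = hour 37.
Model export has to be done before deployment (must start by hour 37, minus 2-hour gap → hour 35). That means finishing by hour 35, i.e. starting by 35 − 2 = hour 33.
Since model export (must start by hour 33) depends on it, calibration must finish by hour 33. Backing off its 9-hour duration gives a latest start of hour 24.
Since calibration (must start by hour 24, minus 2-hour gap → hour 22) depends on it, evaluation must finish by hour 22. Backing off its 5-hour duration gives a latest start of hour 17.
Data validation has several dependents: evaluation (must start by hour 17, minus 1-hour gap → hour 16); calibration (must start by hour 24); model export (must start by hour 33). The earliest of those limits is hour 16, so data validation must start by 16 − 8 = hour 8.
Data ingestion feeds data validation (must start by hour 8, minus 1-hour gap → hour 7); evaluation (must start by hour 17); model export (must start by hour 33). Taking the minimum, data ingestion must finish by hour 7 and start by 7 − 2 = hour 5.

5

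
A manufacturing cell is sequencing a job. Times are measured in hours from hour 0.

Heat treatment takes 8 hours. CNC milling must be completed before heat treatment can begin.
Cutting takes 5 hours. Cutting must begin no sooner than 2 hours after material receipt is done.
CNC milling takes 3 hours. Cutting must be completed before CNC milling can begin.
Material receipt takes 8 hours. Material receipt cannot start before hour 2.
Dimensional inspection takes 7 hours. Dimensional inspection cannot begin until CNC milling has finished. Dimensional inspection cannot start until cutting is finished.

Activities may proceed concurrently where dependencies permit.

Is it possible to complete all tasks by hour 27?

Material receipt cannot begin until its own release at hour 2. It runs from hour 2 to 2 + 8 = hour 10.
Cutting cannot begin until material receipt (finishes hour 10, plus 2-hour gap → hour 12). It runs from hour 12 to 12 + 5 = hour 17.
CNC milling waits on cutting (finishes hour 17), so it starts at hour 17 and finishes at 17 + 3 = hour 20.
For dimensional inspection: CNC milling (finishes hour 20); cutting (finishes hour 17). Taking the maximum gives a start of hour 20, and it finishes at 20 + 7 = hour 27.
Heat treatment waits on CNC milling (finishes hour 20), so it starts at hour 20 and finishes at 20 + 8 = hour 28.
The earliest everything can be done is hour 28, which is after the deadline of 27, so it is not possible.

No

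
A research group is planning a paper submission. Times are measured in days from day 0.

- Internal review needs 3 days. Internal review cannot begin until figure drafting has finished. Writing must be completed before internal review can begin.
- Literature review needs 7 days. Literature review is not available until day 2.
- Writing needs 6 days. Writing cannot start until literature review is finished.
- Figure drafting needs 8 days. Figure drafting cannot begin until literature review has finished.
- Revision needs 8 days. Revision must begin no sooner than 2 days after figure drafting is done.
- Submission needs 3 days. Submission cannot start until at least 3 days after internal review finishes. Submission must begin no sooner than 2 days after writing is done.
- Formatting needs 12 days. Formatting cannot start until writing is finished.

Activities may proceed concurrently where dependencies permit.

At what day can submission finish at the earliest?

After its own release at day 2, literature review can start at day 2 and finishes at day 9.
Writing waits on literature review (finishes day 9), so it starts at day 9 and finishes at 9 + 6 = day 15.
After literature review (finishes day 9), figure drafting can start at day 9 and finishes at day 17.
Internal review needs all of figure drafting (finishes day 17); writing (finishes day 15). That puts its earliest start at day 17; it finishes at 17 + 3 = day 20.
Submission has to wait for internal review (finishes day 20, plus 3-day gap → day 23); writing (finishes day 15, plus 2-day gap → day 17). The latest of these is day 23, so submission runs day 23 to 23 + 3 = day 26.

26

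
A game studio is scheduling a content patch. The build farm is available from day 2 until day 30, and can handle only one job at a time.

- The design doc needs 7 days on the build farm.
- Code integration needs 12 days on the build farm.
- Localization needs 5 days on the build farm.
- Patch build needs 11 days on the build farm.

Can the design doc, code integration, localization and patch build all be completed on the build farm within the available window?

The build farm window is 30 − 2 = 28 days.
Running back to back, the jobs need 7 + 12 + 5 + 11 = 35 days on the build farm.
Since 35 > 28, they cannot all fit.

No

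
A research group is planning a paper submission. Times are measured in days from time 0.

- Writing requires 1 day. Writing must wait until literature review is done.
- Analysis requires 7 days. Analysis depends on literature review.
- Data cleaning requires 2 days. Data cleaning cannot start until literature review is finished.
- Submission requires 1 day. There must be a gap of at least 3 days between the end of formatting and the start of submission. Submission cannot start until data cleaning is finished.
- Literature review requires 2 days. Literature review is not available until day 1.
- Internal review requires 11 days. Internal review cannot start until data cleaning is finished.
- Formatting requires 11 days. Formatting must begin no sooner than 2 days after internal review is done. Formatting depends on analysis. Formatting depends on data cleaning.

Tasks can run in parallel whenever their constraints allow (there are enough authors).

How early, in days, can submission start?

32

After its own release at day 1, literature review can start at day 1 and finishes at day 3.
After literature review (finishes day 3), analysis can start at day 3 and finishes at day 10.
After literature review (finishes day 3), data cleaning can start at day 3 and finishes at day 5.
Internal review waits on data cleaning (finishes day 5), so it starts at day 5 and finishes at 5 + 11 = day 16.
Formatting needs all of internal review (finishes day 16, plus 2-day gap → day 18); analysis (finishes day 10); data cleaning (finishes day 5). That puts its earliest start at day 18; it finishes at 18 + 11 = day 29.
Submission waits on formatting (finishes day 29, plus 3-day gap → day 32); data cleaning (finishes day 5). The latest of these is day 32, which is the earliest submission can start.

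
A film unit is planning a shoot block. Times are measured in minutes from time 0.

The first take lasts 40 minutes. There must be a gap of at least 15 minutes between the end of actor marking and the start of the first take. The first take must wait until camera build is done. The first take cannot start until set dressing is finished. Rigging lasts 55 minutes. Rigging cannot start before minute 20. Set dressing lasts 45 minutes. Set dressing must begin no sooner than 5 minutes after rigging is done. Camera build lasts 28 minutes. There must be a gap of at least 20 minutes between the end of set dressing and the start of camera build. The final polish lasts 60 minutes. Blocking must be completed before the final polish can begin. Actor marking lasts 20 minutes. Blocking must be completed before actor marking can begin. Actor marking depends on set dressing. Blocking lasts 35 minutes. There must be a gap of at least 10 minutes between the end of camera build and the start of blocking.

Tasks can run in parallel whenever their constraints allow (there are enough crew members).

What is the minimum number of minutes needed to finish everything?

Rigging waits on its own release at minute 20, so it starts at minute 20 and finishes at 20 + 55 = minute 75.
Set dressing cannot begin until rigging (finishes minute 75, plus 5-minute gap → minute 80). It runs from minute 80 to 80 + 45 = minute 125.
After set dressing (finishes minute 125, plus 20-minute gap → minute 145), camera build can start at minute 145 and finishes at minute 173.
After camera build (finishes minute 173, plus 10-minute gap → minute 183), blocking can start at minute 183 and finishes at minute 218.
The final polish cannot begin until blocking (finishes minute 218). It runs from minute 218 to 218 + 60 = minute 278.
Actor marking has to wait for blocking (finishes minute 218); set dressing (finishes minute 125). The latest of these is minute 218, so actor marking runs minute 218 to 218 + 20 = minute 238.
The first take cannot start until actor marking (finishes minute 238, plus 15-minute gap → minute 253); camera build (finishes minute 173); set dressing (finishes minute 125). The controlling bound is minute 253, so the first take finishes at 253 + 40 = minute 293.
All tasks are finished once the last one completes. Finish times: Rigging at 75, Set dressing at 125, Camera build at 173, Blocking at 218, Actor marking at 238, The final polish at 278, The first take at 293. The latest is minute 293.

293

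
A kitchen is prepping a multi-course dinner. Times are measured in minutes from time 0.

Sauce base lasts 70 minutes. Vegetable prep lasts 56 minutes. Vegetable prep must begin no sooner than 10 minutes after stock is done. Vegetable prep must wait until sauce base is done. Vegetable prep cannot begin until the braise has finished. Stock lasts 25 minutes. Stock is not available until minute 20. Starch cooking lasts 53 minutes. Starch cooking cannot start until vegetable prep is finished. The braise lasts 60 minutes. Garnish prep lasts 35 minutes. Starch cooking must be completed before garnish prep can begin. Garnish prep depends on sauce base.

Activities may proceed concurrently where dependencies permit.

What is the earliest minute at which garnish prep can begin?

Nothing blocks the braise, so it runs from minute 0 to minute 60.
Nothing blocks sauce base, so it runs from minute 0 to minute 70.
Stock waits on its own release at minute 20, so it starts at minute 20 and finishes at 20 + 25 = minute 45.
For vegetable prep: stock (finishes minute 45, plus 10-minute gap → minute 55); sauce base (finishes minute 70); the braise (finishes minute 60). Taking the maximum gives a start of minute 70, and it finishes at 70 + 56 = minute 126.
Starch cooking cannot begin until vegetable prep (finishes minute 126). It runs from minute 126 to 126 + 53 = minute 179.
Garnish prep waits on starch cooking (finishes minute 179); sauce base (finishes minute 70). The latest of these is minute 179, which is the earliest garnish prep can start.

179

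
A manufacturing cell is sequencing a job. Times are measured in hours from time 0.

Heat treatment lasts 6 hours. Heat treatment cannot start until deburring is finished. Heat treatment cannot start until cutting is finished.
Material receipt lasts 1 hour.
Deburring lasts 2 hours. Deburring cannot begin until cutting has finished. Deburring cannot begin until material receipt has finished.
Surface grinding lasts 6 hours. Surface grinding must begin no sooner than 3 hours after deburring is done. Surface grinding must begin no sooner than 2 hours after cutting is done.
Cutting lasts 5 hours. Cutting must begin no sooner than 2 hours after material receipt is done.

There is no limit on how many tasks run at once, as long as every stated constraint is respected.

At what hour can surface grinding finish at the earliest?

Material receipt can start immediately at hour 0; it finishes at hour 1.
Cutting waits on material receipt (finishes hour 1, plus 2-hour gap → hour 3), so it starts at hour 3 and finishes at 3 + 5 = hour 8.
Deburring needs all of cutting (finishes hour 8); material receipt (finishes hour 1). That puts its earliest start at hour 8; it finishes at 8 + 2 = hour 10.
Surface grinding cannot start until deburring (finishes hour 10, plus 3-hour gap → hour 13); cutting (finishes hour 8, plus 2-hour gap → hour 10). The controlling bound is hour 13, so surface grinding finishes at 13 + 6 = hour 19.

19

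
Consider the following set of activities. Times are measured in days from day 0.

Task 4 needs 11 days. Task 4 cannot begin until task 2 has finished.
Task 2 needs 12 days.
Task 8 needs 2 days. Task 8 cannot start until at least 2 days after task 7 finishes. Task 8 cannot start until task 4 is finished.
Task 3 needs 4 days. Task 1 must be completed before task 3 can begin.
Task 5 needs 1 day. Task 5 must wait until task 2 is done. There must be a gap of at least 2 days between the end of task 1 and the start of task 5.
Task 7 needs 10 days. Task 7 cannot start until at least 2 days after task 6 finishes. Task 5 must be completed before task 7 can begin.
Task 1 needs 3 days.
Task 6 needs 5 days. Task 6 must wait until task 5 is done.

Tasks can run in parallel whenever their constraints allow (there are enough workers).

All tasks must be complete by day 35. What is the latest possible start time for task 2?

1

Task 8 must finish by day 35; it takes 2 days, so it must start by 35 − 2 = day 33.
Since task 8 (must start by day 33, minus 2-day gap → day 31) depends on it, task 7 must finish by day 31. Backing off its 10-day duration gives a latest start of day 21.
Since task 7 (must start by day 21, minus 2-day gap → day 19) depends on it, task 6 must finish by day 19. Backing off its 5-day duration gives a latest start of day 14.
Task 5 must finish in time for task 6 (must start by day 14); task 7 (must start by day 21). The tightest is day 14, so task 5 must start by 14 − 1 = day 13.
Task 4 must finish before task 8 (must start by day 33). With an 11-day duration, task 4 must start by 33 − 11 = day 22.
Task 2 must finish in time for task 4 (must start by day 22); task 5 (must start by day 13). The tightest is day 13, so task 2 must start by 13 − 12 = day 1.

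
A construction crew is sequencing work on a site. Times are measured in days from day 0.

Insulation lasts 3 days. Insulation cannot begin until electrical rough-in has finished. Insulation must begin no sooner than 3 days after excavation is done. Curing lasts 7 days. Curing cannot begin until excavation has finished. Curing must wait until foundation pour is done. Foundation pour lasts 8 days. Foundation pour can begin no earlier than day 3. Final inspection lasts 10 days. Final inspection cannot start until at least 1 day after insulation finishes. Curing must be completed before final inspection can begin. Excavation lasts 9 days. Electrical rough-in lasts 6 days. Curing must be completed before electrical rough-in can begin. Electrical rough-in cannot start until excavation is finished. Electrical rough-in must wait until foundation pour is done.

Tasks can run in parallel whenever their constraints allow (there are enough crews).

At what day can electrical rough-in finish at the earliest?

24

Foundation pour cannot begin until its own release at day 3. It runs from day 3 to 3 + 8 = day 11.
Excavation has no prerequisites, so it starts at day 0 and finishes at day 9.
Curing needs all of excavation (finishes day 9); foundation pour (finishes day 11). That puts its earliest start at day 11; it finishes at 11 + 7 = day 18.
Electrical rough-in has to wait for curing (finishes day 18); excavation (finishes day 9); foundation pour (finishes day 11). The latest of these is day 18, so electrical rough-in runs day 18 to 18 + 6 = day 24.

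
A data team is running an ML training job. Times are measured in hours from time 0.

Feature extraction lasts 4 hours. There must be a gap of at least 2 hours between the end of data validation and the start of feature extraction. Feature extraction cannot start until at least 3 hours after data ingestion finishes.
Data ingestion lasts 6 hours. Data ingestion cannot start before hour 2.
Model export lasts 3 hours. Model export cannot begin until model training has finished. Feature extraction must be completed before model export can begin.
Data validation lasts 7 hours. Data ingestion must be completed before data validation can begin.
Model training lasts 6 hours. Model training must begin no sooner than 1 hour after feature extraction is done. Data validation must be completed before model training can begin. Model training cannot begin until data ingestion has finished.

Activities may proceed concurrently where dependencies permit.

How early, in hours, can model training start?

After its own release at hour 2, data ingestion can start at hour 2 and finishes at hour 8.
Data validation cannot begin until data ingestion (finishes hour 8). It runs from hour 8 to 8 + 7 = hour 15.
Feature extraction has to wait for data validation (finishes hour 15, plus 2-hour gap → hour 17); data ingestion (finishes hour 8, plus 3-hour gap → hour 11). The latest of these is hour 17, so feature extraction runs hour 17 to 17 + 4 = hour 21.
Model training waits on feature extraction (finishes hour 21, plus 1-hour gap → hour 22); data validation (finishes hour 15); data ingestion (finishes hour 8). The latest of these is hour 22, which is the earliest model training can start.

22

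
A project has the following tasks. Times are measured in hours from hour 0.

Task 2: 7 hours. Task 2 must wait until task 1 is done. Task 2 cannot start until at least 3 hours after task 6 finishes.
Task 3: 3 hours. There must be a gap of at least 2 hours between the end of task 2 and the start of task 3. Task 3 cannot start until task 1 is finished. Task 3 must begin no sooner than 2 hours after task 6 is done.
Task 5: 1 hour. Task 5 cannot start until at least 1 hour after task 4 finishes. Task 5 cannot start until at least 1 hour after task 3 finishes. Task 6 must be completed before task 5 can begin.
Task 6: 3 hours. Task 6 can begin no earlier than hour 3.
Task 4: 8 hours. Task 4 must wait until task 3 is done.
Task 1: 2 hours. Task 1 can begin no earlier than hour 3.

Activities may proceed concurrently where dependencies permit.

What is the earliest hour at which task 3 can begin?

Task 6 cannot begin until its own release at hour 3. It runs from hour 3 to 3 + 3 = hour 6.
Task 1 waits on its own release at hour 3, so it starts at hour 3 and finishes at 3 + 2 = hour 5.
Task 2 cannot start until task 1 (finishes hour 5); task 6 (finishes hour 6, plus 3-hour gap → hour 9). The controlling bound is hour 9, so task 2 finishes at 9 + 7 = hour 16.
Task 3 waits on task 2 (finishes hour 16, plus 2-hour gap → hour 18); task 1 (finishes hour 5); task 6 (finishes hour 6, plus 2-hour gap → hour 8). The latest of these is hour 18, which is the earliest task 3 can start.

18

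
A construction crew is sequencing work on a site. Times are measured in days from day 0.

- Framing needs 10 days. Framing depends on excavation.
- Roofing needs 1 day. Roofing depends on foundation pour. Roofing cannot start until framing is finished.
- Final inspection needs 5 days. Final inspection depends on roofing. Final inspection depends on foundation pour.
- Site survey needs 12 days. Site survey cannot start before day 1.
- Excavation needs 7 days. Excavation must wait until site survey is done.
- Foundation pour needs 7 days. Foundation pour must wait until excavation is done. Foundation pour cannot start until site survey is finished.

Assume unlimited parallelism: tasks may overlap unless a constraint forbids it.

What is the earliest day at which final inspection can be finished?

Site survey cannot begin until its own release at day 1. It runs from day 1 to 1 + 12 = day 13.
Excavation cannot begin until site survey (finishes day 13). It runs from day 13 to 13 + 7 = day 20.
After excavation (finishes day 20), framing can start at day 20 and finishes at day 30.
Foundation pour cannot start until excavation (finishes day 20); site survey (finishes day 13). The controlling bound is day 20, so foundation pour finishes at 20 + 7 = day 27.
Roofing needs all of foundation pour (finishes day 27); framing (finishes day 30). That puts its earliest start at day 30; it finishes at 30 + 1 = day 31.
For final inspection: roofing (finishes day 31); foundation pour (finishes day 27). Taking the maximum gives a start of day 31, and it finishes at 31 + 5 = day 36.

36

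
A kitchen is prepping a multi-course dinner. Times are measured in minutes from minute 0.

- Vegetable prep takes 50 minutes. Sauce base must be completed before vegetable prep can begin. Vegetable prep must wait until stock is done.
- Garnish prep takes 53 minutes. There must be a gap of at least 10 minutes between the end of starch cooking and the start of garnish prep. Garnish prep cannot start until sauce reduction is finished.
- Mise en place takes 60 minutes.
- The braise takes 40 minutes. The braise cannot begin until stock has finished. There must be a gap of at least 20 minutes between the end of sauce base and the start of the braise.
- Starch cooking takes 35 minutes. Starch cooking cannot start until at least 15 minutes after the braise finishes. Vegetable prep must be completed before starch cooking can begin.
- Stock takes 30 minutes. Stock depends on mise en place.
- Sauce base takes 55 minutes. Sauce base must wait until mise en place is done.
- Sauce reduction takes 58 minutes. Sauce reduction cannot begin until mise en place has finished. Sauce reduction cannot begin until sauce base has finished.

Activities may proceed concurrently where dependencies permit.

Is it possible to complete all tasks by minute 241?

No

Nothing blocks mise en place, so it runs from minute 0 to minute 60.
Sauce base waits on mise en place (finishes minute 60), so it starts at minute 60 and finishes at 60 + 55 = minute 115.
For sauce reduction: mise en place (finishes minute 60); sauce base (finishes minute 115). Taking the maximum gives a start of minute 115, and it finishes at 115 + 58 = minute 173.
Stock waits on mise en place (finishes minute 60), so it starts at minute 60 and finishes at 60 + 30 = minute 90.
Vegetable prep needs all of sauce base (finishes minute 115); stock (finishes minute 90). That puts its earliest start at minute 115; it finishes at 115 + 50 = minute 165.
The braise needs all of stock (finishes minute 90); sauce base (finishes minute 115, plus 20-minute gap → minute 135). That puts its earliest start at minute 135; it finishes at 135 + 40 = minute 175.
Starch cooking has to wait for the braise (finishes minute 175, plus 15-minute gap → minute 190); vegetable prep (finishes minute 165). The latest of these is minute 190, so starch cooking runs minute 190 to 190 + 35 = minute 225.
For garnish prep: starch cooking (finishes minute 225, plus 10-minute gap → minute 235); sauce reduction (finishes minute 173). Taking the maximum gives a start of minute 235, and it finishes at 235 + 53 = minute 288.
The earliest everything can be done is minute 288, which is after the deadline of 241, so it is not possible.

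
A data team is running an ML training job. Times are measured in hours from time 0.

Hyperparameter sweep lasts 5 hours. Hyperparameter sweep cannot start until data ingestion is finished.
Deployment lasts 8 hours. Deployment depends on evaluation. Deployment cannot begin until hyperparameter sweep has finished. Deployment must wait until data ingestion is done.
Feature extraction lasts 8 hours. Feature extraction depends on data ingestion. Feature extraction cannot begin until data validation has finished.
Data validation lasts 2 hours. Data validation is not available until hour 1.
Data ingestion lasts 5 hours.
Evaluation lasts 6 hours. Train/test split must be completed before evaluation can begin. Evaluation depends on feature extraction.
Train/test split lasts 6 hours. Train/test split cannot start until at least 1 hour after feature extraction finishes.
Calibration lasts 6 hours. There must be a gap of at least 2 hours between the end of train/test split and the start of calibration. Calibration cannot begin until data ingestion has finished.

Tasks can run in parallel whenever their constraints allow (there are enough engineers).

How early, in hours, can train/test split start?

14

After its own release at hour 1, data validation can start at hour 1 and finishes at hour 3.
Data ingestion can start immediately at hour 0; it finishes at hour 5.
Feature extraction cannot start until data ingestion (finishes hour 5); data validation (finishes hour 3). The controlling bound is hour 5, so feature extraction finishes at 5 + 8 = hour 13.
Train/test split waits on feature extraction (finishes hour 13, plus 1-hour gap → hour 14), so the earliest it can start is hour 14.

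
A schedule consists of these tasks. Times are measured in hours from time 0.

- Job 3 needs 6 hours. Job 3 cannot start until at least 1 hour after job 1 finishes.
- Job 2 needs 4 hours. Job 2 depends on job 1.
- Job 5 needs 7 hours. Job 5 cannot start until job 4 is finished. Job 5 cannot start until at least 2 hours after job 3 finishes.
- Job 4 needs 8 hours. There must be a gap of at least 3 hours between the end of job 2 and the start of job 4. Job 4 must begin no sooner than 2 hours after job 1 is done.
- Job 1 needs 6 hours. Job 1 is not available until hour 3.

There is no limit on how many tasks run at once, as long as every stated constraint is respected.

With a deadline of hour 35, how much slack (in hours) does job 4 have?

4

Job 1 cannot begin until its own release at hour 3. It runs from hour 3 to 3 + 6 = hour 9.
After job 1 (finishes hour 9), job 2 can start at hour 9 and finishes at hour 13.
For job 4: job 2 (finishes hour 13, plus 3-hour gap → hour 16); job 1 (finishes hour 9, plus 2-hour gap → hour 11). Taking the maximum gives a start of hour 16, and it finishes at 16 + 8 = hour 24.

Working backward from the deadline:
Job 5 has no dependents, so it just needs to finish by hour 35. Starting by 35 − 7 = hour 28 achieves that.
Job 4 feeds into job 5 (must start by hour 28); so job 4 must finish by hour 28 and therefore start by hour 20.
So job 4 can start as early as hour 16 and as late as hour 20, giving 20 − 16 = 4 hours of slack.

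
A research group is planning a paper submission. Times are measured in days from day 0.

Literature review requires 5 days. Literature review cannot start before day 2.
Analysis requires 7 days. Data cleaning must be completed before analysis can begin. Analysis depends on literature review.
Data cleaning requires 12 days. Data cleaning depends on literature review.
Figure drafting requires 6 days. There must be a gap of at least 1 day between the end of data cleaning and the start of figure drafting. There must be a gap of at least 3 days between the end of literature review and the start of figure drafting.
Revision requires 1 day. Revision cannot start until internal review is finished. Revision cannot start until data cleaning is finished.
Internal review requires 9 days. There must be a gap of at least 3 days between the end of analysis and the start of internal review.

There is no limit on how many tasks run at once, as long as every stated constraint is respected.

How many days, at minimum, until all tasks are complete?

39

Literature review waits on its own release at day 2, so it starts at day 2 and finishes at 2 + 5 = day 7.
Data cleaning waits on literature review (finishes day 7), so it starts at day 7 and finishes at 7 + 12 = day 19.
Figure drafting cannot start until data cleaning (finishes day 19, plus 1-day gap → day 20); literature review (finishes day 7, plus 3-day gap → day 10). The controlling bound is day 20, so figure drafting finishes at 20 + 6 = day 26.
Analysis cannot start until data cleaning (finishes day 19); literature review (finishes day 7). The controlling bound is day 19, so analysis finishes at 19 + 7 = day 26.
Internal review cannot begin until analysis (finishes day 26, plus 3-day gap → day 29). It runs from day 29 to 29 + 9 = day 38.
For revision: internal review (finishes day 38); data cleaning (finishes day 19). Taking the maximum gives a start of day 38, and it finishes at 38 + 1 = day 39.
All tasks are finished once the last one completes. Finish times: Literature review at 7, Data cleaning at 19, Analysis at 26, Figure drafting at 26, Internal review at 38, Revision at 39. The latest is day 39.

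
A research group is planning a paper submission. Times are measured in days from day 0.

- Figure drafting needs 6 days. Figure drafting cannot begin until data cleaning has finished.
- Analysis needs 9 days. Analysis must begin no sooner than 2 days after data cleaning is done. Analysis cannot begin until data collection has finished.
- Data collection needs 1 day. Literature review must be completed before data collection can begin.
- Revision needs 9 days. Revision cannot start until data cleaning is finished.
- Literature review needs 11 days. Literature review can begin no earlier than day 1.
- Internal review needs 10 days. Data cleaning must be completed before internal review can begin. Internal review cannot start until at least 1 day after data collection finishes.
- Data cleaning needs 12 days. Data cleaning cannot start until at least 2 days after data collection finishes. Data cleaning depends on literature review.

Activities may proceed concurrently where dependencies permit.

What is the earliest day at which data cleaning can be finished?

27

After its own release at day 1, literature review can start at day 1 and finishes at day 12.
After literature review (finishes day 12), data collection can start at day 12 and finishes at day 13.
Data cleaning needs all of data collection (finishes day 13, plus 2-day gap → day 15); literature review (finishes day 12). That puts its earliest start at day 15; it finishes at 15 + 12 = day 27.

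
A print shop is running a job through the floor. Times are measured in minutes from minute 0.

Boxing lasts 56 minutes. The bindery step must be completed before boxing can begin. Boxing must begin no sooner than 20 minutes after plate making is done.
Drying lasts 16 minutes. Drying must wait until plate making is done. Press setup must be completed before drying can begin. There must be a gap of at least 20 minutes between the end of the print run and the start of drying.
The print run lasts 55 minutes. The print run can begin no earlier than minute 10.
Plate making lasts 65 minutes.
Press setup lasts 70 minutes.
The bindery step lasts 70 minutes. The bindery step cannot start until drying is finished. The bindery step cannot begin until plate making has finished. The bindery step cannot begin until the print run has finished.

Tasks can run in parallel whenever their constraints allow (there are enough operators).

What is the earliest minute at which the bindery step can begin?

101

The print run waits on its own release at minute 10, so it starts at minute 10 and finishes at 10 + 55 = minute 65.
Nothing blocks press setup, so it runs from minute 0 to minute 70.
Plate making can start immediately at minute 0; it finishes at minute 65.
Drying needs all of plate making (finishes minute 65); press setup (finishes minute 70); the print run (finishes minute 65, plus 20-minute gap → minute 85). That puts its earliest start at minute 85; it finishes at 85 + 16 = minute 101.
The bindery step waits on drying (finishes minute 101); plate making (finishes minute 65); the print run (finishes minute 65). The latest of these is minute 101, which is the earliest the bindery step can start.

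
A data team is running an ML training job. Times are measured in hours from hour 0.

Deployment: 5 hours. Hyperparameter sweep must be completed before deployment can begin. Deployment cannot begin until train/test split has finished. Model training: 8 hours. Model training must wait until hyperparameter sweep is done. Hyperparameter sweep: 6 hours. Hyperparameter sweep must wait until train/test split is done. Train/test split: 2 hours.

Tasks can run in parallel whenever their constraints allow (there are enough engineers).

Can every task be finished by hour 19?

Yes

Train/test split can start immediately at hour 0; it finishes at hour 2.
After train/test split (finishes hour 2), hyperparameter sweep can start at hour 2 and finishes at hour 8.
For deployment: hyperparameter sweep (finishes hour 8); train/test split (finishes hour 2). Taking the maximum gives a start of hour 8, and it finishes at 8 + 5 = hour 13.
Model training waits on hyperparameter sweep (finishes hour 8), so it starts at hour 8 and finishes at 8 + 8 = hour 16.
Every task is finished by hour 16, which is no later than the deadline of 19, so the schedule is feasible.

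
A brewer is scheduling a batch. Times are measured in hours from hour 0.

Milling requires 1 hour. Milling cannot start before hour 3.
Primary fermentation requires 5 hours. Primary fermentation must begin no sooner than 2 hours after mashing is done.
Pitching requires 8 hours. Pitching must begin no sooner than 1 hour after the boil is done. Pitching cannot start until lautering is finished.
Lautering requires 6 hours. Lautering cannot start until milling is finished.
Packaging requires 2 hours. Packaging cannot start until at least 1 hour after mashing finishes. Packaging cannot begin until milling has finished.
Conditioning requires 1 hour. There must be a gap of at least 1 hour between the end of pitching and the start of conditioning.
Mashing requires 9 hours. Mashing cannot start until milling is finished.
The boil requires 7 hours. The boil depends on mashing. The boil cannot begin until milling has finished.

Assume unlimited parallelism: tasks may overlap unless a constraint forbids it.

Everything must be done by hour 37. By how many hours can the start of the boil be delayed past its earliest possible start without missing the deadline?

Milling waits on its own release at hour 3, so it starts at hour 3 and finishes at 3 + 1 = hour 4.
Mashing waits on milling (finishes hour 4), so it starts at hour 4 and finishes at 4 + 9 = hour 13.
The boil has to wait for mashing (finishes hour 13); milling (finishes hour 4). The latest of these is hour 13, so the boil runs hour 13 to 13 + 7 = hour 20.

Working backward from the deadline:
Conditioning must finish by hour 37; it takes 1 hour, so it must start by 37 − 1 = hour 36.
Pitching has to be done before conditioning (must start by hour 36, minus 1-hour gap → hour 35). That means finishing by hour 35, i.e. starting by 35 − 8 = hour 27.
The boil must finish before pitching (must start by hour 27, minus 1-hour gap → hour 26). With a 7-hour duration, the boil must start by 26 − 7 = hour 19.
So the boil can start as early as hour 13 and as late as hour 19, giving 19 − 13 = 6 hours of slack.

6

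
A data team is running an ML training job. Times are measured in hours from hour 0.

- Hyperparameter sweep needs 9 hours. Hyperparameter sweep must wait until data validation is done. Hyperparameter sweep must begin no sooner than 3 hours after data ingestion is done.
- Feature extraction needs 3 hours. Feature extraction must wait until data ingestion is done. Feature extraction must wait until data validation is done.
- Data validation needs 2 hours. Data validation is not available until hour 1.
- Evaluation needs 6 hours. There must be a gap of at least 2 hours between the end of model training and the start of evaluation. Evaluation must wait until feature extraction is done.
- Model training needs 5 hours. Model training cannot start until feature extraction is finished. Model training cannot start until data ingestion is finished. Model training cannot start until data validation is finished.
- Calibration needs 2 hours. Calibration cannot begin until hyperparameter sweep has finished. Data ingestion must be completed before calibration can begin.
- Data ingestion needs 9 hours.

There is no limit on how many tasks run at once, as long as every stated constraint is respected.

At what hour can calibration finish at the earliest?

23

Data validation waits on its own release at hour 1, so it starts at hour 1 and finishes at 1 + 2 = hour 3.
Nothing blocks data ingestion, so it runs from hour 0 to hour 9.
Hyperparameter sweep has to wait for data validation (finishes hour 3); data ingestion (finishes hour 9, plus 3-hour gap → hour 12). The latest of these is hour 12, so hyperparameter sweep runs hour 12 to 12 + 9 = hour 21.
Calibration has to wait for hyperparameter sweep (finishes hour 21); data ingestion (finishes hour 9). The latest of these is hour 21, so calibration runs hour 21 to 21 + 2 = hour 23.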